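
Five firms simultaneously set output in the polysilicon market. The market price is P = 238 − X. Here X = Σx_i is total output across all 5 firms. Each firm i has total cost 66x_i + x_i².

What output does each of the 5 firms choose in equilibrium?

21.5

A representative firm's profit is π_i = x_i(238 − X) − 66x_i − x_i², with X = x_i + Σ_{j≠i} x_j.
First-order condition: 172 − 4x_i − Σ_{j≠i} x_j = 0.
In a symmetric equilibrium every firm chooses the same x, so Σ_{j≠i} x_j = 4x. The condition becomes 172 − 8x = 0, giving x = 172/8 = 21.5.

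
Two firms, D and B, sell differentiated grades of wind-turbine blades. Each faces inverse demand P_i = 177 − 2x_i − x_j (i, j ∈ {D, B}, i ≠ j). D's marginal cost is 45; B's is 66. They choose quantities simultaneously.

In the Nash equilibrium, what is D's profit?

1545.68

Firm D's profit: π = x_D(177 − 2x_D − x_B) − 45x_D.
∂π/∂x_D = 132 − 4x_D − x_B = 0 ⇒ x_D = 33 − 0.25x_B.
Similarly x_B = 27.75 − 0.25x_D.
Solving the two reaction functions simultaneously: (1 − (−0.25)(−0.25))x_D = 33 − 0.25·27.75, so 0.9375x_D = 26.0625 and x_D = 27.8.
Then x_B = 27.75 − 0.25·27.8 = 20.8.
P_D = 177 − 2·27.8 − 20.8 = 100.6.
Profit = (100.6 − 45)·27.8 = 1545.68.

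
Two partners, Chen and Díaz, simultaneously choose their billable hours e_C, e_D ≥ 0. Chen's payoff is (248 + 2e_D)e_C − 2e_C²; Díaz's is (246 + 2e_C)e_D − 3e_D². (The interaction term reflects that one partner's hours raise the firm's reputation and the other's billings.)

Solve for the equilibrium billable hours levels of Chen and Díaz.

99, 74

Expanding Chen's payoff: 248e_C + 2e_De_C − 2e_C².
∂π/∂e_C = 248 + 2e_D − 4e_C = 0, so e_C = 62 + 0.5e_D.
Likewise for Díaz: e_D = 41 + (1/3)e_C.
Plugging e_D into Chen's best response: e_C = 62 + 0.5(41 + (1/3)e_C) ⇒ (5/6)e_C = 82.5, so e_C = 99.
Then e_D = 41 + (1/3)·99 = 74.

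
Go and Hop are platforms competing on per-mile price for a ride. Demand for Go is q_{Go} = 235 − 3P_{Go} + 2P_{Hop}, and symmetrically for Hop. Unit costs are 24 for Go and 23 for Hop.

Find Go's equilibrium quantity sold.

157.6875

Go's profit: π = (P_{Go} − 24)(235 − 3P_{Go} + 2P_{Hop}).
∂π/∂P_{Go} = 307 − 6P_{Go} + 2P_{Hop} = 0 ⇒ P_{Go} = 307/6 + (1/3)P_{Hop}.
Similarly P_{Hop} = 152/3 + (1/3)P_{Go}.
Solving the two reaction functions simultaneously: (1 − (1/3)(1/3))P_{Go} = 307/6 + (1/3)·(152/3), so (8/9)P_{Go} = 1225/18 and P_{Go} = 76.5625.
Then P_{Hop} = 152/3 + (1/3)·76.5625 = 76.1875.
q_{Go} = 235 − 3·76.5625 + 2·76.1875 = 157.6875.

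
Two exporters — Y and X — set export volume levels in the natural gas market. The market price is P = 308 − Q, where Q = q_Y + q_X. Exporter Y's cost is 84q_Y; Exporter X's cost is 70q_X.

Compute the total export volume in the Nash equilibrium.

154

Exporter Y's profit: π = q_Y(308 − (q_Y + q_X)) − 84q_Y.
∂π/∂q_Y = 224 − 2q_Y − q_X = 0, so q_Y = 112 − 0.5q_X.
By the same steps for X: q_X = 119 − 0.5q_Y.
Substituting the second reaction function into the first: q_Y = 112 − 0.5(119 − 0.5q_Y), which gives 0.75q_Y = 52.5 ⇒ q_Y = 70.
Then q_X = 119 − 0.5·70 = 84.
Total export volume: 70 + 84 = 154.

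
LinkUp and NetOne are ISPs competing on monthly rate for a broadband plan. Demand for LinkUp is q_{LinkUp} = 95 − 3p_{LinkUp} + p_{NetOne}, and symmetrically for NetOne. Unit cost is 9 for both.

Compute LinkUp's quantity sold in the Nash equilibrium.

LinkUp's profit: π = (p_{LinkUp} − 9)(95 − 3p_{LinkUp} + p_{NetOne}).
∂π/∂p_{LinkUp} = 122 − 6p_{LinkUp} + p_{NetOne} = 0 ⇒ p_{LinkUp} = 61/3 + (1/6)p_{NetOne}.
The game is symmetric, so in equilibrium p_{NetOne} = p_{LinkUp}: the reaction function gives (5/6)p_{LinkUp} = 61/3, hence p_{LinkUp} = 24.4.
q_{LinkUp} = 95 − 3·24.4 + 24.4 = 46.2.

46.2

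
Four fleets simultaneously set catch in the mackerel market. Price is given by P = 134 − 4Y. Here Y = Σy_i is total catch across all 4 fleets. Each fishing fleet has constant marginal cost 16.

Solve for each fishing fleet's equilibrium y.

A representative fishing fleet's profit is π_i = y_i(134 − 4Y) − 16y_i, with Y = y_i + Σ_{j≠i} y_j.
First-order condition: 118 − 8y_i − 4Σ_{j≠i} y_j = 0.
Imposing symmetry (y_j = y for all j) turns Σ_{j≠i} y_j into 3y, so 118 = 20y and y = 5.9.

5.9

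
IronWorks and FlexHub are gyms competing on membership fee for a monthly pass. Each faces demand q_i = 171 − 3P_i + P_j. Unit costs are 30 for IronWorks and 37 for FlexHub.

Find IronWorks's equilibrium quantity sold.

IronWorks's profit: π = (P_{IronWorks} − 30)(171 − 3P_{IronWorks} + P_{FlexHub}).
∂π/∂P_{IronWorks} = 261 − 6P_{IronWorks} + P_{FlexHub} = 0 ⇒ P_{IronWorks} = 43.5 + (1/6)P_{FlexHub}.
Similarly P_{FlexHub} = 47 + (1/6)P_{IronWorks}.
Substituting the second reaction function into the first: P_{IronWorks} = 43.5 + (1/6)(47 + (1/6)P_{IronWorks}), which gives (35/36)P_{IronWorks} = 154/3 ⇒ P_{IronWorks} = 52.8.
Then P_{FlexHub} = 47 + (1/6)·52.8 = 55.8.
q_{IronWorks} = 171 − 3·52.8 + 55.8 = 68.4.

68.4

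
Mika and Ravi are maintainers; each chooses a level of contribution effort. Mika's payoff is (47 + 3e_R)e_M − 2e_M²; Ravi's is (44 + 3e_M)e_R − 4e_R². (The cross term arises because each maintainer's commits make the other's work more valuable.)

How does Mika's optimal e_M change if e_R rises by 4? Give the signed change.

3

Expanding Mika's payoff: 47e_M + 3e_Re_M − 2e_M².
∂π/∂e_M = 47 + 3e_R − 4e_M = 0, so e_M = 11.75 + 0.75e_R.
The reaction-function slope is 0.75, so a 4-unit rise in e_R moves e_M by 0.75 × 4 = 3. Mika's best response rises — the actions are strategic complements.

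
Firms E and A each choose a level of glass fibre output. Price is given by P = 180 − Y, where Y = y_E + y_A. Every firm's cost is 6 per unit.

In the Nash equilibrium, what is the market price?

Firm E's profit: π = y_E(180 − (y_E + y_A)) − 6y_E.
∂π/∂y_E = 174 − 2y_E − y_A = 0, so y_E = 87 − 0.5y_A.
The game is symmetric, so in equilibrium y_A = y_E: the reaction function gives 1.5y_E = 87, hence y_E = 58.
Equilibrium price: P = 180 − 116 = 64.

64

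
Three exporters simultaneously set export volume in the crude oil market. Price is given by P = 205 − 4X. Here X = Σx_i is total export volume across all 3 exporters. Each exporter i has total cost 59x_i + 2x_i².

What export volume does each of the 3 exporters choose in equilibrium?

A representative exporter's profit is π_i = x_i(205 − 4X) − 59x_i − 2x_i², with X = x_i + Σ_{j≠i} x_j.
First-order condition: 146 − 12x_i − 4Σ_{j≠i} x_j = 0.
With identical exporters, set every x_j = x: then 146 − 12x − 8x = 0, i.e. x = 146/20 = 7.3.

7.3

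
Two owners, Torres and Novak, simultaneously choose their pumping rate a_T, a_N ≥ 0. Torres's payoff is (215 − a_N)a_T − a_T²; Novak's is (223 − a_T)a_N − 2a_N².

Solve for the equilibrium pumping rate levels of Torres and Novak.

91, 33

Expanding Torres's payoff: 215a_T − a_Na_T − a_T².
∂π/∂a_T = 215 − a_N − 2a_T = 0, so a_T = 107.5 − 0.5a_N.
Likewise for Novak: a_N = 55.75 − 0.25a_T.
Plugging a_N into Torres's best response: a_T = 107.5 − 0.5(55.75 − 0.25a_T) ⇒ 0.875a_T = 79.625, so a_T = 91.
Then a_N = 55.75 − 0.25·91 = 33.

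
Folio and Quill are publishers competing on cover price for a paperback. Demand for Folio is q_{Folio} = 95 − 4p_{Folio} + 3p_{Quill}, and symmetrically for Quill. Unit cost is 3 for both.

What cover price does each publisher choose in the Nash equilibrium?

21.4

Folio's profit: π = (p_{Folio} − 3)(95 − 4p_{Folio} + 3p_{Quill}).
∂π/∂p_{Folio} = 107 − 8p_{Folio} + 3p_{Quill} = 0 ⇒ p_{Folio} = 13.375 + 0.375p_{Quill}.
By symmetry p_{Quill} = p_{Folio}; substituting into the reaction function, 0.625p_{Folio} = 13.375 and p_{Folio} = 21.4.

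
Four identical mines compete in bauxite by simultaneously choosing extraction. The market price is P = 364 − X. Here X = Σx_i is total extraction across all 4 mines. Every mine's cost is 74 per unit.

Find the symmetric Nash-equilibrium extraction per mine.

58

A representative mine's profit is π_i = x_i(364 − X) − 74x_i, with X = x_i + Σ_{j≠i} x_j.
First-order condition: 290 − 2x_i − Σ_{j≠i} x_j = 0.
In a symmetric equilibrium every mine chooses the same x, so Σ_{j≠i} x_j = 3x. The condition becomes 290 − 5x = 0, giving x = 290/5 = 58.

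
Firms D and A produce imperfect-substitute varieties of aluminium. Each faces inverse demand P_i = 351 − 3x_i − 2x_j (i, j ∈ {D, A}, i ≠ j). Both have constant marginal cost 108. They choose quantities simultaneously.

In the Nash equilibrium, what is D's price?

199.125

Firm D's profit: π = x_D(351 − 3x_D − 2x_A) − 108x_D.
∂π/∂x_D = 243 − 6x_D − 2x_A = 0 ⇒ x_D = 40.5 − (1/3)x_A.
The game is symmetric, so in equilibrium x_A = x_D: the reaction function gives (4/3)x_D = 40.5, hence x_D = 30.375.
P_D = 351 − 3·30.375 − 2·30.375 = 199.125.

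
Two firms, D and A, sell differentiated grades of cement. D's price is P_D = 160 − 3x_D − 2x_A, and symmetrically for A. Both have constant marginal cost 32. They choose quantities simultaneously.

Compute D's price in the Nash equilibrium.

80

Firm D's profit: π = x_D(160 − 3x_D − 2x_A) − 32x_D.
∂π/∂x_D = 128 − 6x_D − 2x_A = 0 ⇒ x_D = 64/3 − (1/3)x_A.
Setting x_D = x_A in the reaction function: x_D = 64/3 − (1/3)x_D, so x_D = (64/3) / (4/3) = 16.
P_D = 160 − 3·16 − 2·16 = 80.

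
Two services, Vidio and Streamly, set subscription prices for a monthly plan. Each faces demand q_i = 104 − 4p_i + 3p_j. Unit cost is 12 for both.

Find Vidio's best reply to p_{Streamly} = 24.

Vidio's profit: π = (p_{Vidio} − 12)(104 − 4p_{Vidio} + 3p_{Streamly}).
∂π/∂p_{Vidio} = 152 − 8p_{Vidio} + 3p_{Streamly} = 0 ⇒ p_{Vidio} = 19 + 0.375p_{Streamly}.
At p_{Streamly} = 24: p_{Vidio} = 19 + 0.375·24 = 28.

28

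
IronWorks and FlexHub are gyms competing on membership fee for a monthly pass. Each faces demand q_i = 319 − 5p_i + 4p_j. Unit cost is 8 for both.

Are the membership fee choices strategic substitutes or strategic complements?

IronWorks's profit: π = (p_{IronWorks} − 8)(319 − 5p_{IronWorks} + 4p_{FlexHub}).
∂π/∂p_{IronWorks} = 359 − 10p_{IronWorks} + 4p_{FlexHub} = 0 ⇒ p_{IronWorks} = 35.9 + 0.4p_{FlexHub}.
The best-response slope dp_{IronWorks}/dp_{FlexHub} = 0.4 > 0: the reaction function is upward-sloping, so the choices are strategic complements.

strategic complements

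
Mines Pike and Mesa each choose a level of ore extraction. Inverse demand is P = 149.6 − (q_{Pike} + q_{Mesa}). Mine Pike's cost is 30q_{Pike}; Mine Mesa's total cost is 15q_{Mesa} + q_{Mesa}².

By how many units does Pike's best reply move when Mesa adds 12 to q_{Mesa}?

-6

Mine Pike's profit: π = q_{Pike}(149.6 − (q_{Pike} + q_{Mesa})) − 30q_{Pike}.
∂π/∂q_{Pike} = 119.6 − 2q_{Pike} − q_{Mesa} = 0, so q_{Pike} = 59.8 − 0.5q_{Mesa}.
The reaction-function slope is −0.5, so a 12-unit rise in q_{Mesa} moves q_{Pike} by −0.5 × 12 = −6. Pike's best response falls — the actions are strategic substitutes.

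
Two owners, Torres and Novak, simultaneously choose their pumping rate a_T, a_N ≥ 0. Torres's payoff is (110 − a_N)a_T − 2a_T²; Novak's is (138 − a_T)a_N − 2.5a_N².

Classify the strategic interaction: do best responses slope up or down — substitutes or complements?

Expanding Torres's payoff: 110a_T − a_Na_T − 2a_T².
∂π/∂a_T = 110 − a_N − 4a_T = 0, so a_T = 27.5 − 0.25a_N.
The best-response slope da_T/da_N = −0.25 < 0: the reaction function is downward-sloping, so the choices are strategic substitutes.

strategic substitutes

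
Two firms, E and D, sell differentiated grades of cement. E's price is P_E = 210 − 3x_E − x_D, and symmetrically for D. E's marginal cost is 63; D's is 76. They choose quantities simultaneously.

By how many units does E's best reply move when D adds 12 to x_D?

-2

Firm E's profit: π = x_E(210 − 3x_E − x_D) − 63x_E.
∂π/∂x_E = 147 − 6x_E − x_D = 0 ⇒ x_E = 24.5 − (1/6)x_D.
The reaction-function slope is −1/6, so a 12-unit rise in x_D moves x_E by −1/6 × 12 = −2. E's best response falls — the actions are strategic substitutes.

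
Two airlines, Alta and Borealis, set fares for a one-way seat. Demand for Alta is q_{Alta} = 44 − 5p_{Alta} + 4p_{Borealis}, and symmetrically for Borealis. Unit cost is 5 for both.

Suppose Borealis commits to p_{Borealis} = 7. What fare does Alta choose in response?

Alta's profit: π = (p_{Alta} − 5)(44 − 5p_{Alta} + 4p_{Borealis}).
∂π/∂p_{Alta} = 69 − 10p_{Alta} + 4p_{Borealis} = 0 ⇒ p_{Alta} = 6.9 + 0.4p_{Borealis}.
At p_{Borealis} = 7: p_{Alta} = 6.9 + 0.4·7 = 9.7.

9.7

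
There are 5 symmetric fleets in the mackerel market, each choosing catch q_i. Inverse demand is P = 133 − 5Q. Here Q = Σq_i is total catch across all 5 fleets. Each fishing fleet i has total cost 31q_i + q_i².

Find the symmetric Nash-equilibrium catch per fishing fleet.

3.1875

A representative fishing fleet's profit is π_i = q_i(133 − 5Q) − 31q_i − q_i², with Q = q_i + Σ_{j≠i} q_j.
First-order condition: 102 − 12q_i − 5Σ_{j≠i} q_j = 0.
In a symmetric equilibrium every fishing fleet chooses the same q, so Σ_{j≠i} q_j = 4q. The condition becomes 102 − 32q = 0, giving q = 102/32 = 3.1875.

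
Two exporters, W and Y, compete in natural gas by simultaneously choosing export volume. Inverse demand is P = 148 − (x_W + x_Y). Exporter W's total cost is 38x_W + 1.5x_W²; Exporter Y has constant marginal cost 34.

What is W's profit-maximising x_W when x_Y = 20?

18

Exporter W's profit: π = x_W(148 − (x_W + x_Y)) − 38x_W − 1.5x_W².
∂π/∂x_W = 110 − 5x_W − x_Y = 0, so x_W = 22 − 0.2x_Y.
At x_Y = 20: x_W = 22 − 0.2·20 = 18.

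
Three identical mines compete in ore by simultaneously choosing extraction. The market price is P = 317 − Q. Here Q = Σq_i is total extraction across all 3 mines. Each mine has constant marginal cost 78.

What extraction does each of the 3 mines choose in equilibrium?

A representative mine's profit is π_i = q_i(317 − Q) − 78q_i, with Q = q_i + Σ_{j≠i} q_j.
First-order condition: 239 − 2q_i − Σ_{j≠i} q_j = 0.
In a symmetric equilibrium every mine chooses the same q, so Σ_{j≠i} q_j = 2q. The condition becomes 239 − 4q = 0, giving q = 239/4 = 59.75.

59.75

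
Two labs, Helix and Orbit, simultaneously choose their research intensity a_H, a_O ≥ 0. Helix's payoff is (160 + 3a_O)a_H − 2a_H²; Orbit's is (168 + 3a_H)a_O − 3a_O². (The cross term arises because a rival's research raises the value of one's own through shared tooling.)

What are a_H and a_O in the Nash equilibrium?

97.6, 76.8

Expanding Helix's payoff: 160a_H + 3a_Oa_H − 2a_H².
∂π/∂a_H = 160 + 3a_O − 4a_H = 0, so a_H = 40 + 0.75a_O.
Likewise for Orbit: a_O = 28 + 0.5a_H.
Substituting the second reaction function into the first: a_H = 40 + 0.75(28 + 0.5a_H), which gives 0.625a_H = 61 ⇒ a_H = 97.6.
Then a_O = 28 + 0.5·97.6 = 76.8.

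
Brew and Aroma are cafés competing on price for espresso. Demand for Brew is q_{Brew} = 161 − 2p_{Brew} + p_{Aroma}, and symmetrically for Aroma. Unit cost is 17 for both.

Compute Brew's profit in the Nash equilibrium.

4608

Brew's profit: π = (p_{Brew} − 17)(161 − 2p_{Brew} + p_{Aroma}).
∂π/∂p_{Brew} = 195 − 4p_{Brew} + p_{Aroma} = 0 ⇒ p_{Brew} = 48.75 + 0.25p_{Aroma}.
The game is symmetric, so in equilibrium p_{Aroma} = p_{Brew}: the reaction function gives 0.75p_{Brew} = 48.75, hence p_{Brew} = 65.
q_{Brew} = 161 − 2·65 + 65 = 96.
Profit = (65 − 17)·96 = 4608.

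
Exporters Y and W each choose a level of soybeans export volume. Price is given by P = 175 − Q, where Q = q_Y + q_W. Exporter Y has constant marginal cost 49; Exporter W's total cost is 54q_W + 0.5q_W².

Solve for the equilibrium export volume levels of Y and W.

51.4, 23.2

Exporter Y's profit: π = q_Y(175 − (q_Y + q_W)) − 49q_Y.
∂π/∂q_Y = 126 − 2q_Y − q_W = 0, so q_Y = 63 − 0.5q_W.
For W: ∂π/∂q_W = 121 − 3q_W − q_Y = 0 ⇒ q_W = 121/3 − (1/3)q_Y.
Plugging q_W into Y's best response: q_Y = 63 − 0.5(121/3 − (1/3)q_Y) ⇒ (5/6)q_Y = 257/6, so q_Y = 51.4.
Then q_W = 121/3 − (1/3)·51.4 = 23.2.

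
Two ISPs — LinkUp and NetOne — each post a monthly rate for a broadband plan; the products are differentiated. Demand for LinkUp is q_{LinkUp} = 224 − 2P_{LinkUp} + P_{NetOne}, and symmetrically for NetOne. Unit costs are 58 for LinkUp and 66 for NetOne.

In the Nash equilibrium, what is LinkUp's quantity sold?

112.8

LinkUp's profit: π = (P_{LinkUp} − 58)(224 − 2P_{LinkUp} + P_{NetOne}).
∂π/∂P_{LinkUp} = 340 − 4P_{LinkUp} + P_{NetOne} = 0 ⇒ P_{LinkUp} = 85 + 0.25P_{NetOne}.
Similarly P_{NetOne} = 89 + 0.25P_{LinkUp}.
Substituting the second reaction function into the first: P_{LinkUp} = 85 + 0.25(89 + 0.25P_{LinkUp}), which gives 0.9375P_{LinkUp} = 107.25 ⇒ P_{LinkUp} = 114.4.
Then P_{NetOne} = 89 + 0.25·114.4 = 117.6.
q_{LinkUp} = 224 − 2·114.4 + 117.6 = 112.8.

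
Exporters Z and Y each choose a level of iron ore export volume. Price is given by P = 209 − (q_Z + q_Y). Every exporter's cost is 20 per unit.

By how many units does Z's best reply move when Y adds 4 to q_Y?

-2

Exporter Z's profit: π = q_Z(209 − (q_Z + q_Y)) − 20q_Z.
∂π/∂q_Z = 189 − 2q_Z − q_Y = 0, so q_Z = 94.5 − 0.5q_Y.
The reaction-function slope is −0.5, so a 4-unit rise in q_Y moves q_Z by −0.5 × 4 = −2. Z's best response falls — the actions are strategic substitutes.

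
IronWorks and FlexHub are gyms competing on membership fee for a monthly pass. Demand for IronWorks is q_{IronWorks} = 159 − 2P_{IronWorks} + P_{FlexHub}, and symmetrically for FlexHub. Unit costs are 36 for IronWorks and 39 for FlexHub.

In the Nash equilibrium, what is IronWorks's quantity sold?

IronWorks's profit: π = (P_{IronWorks} − 36)(159 − 2P_{IronWorks} + P_{FlexHub}).
∂π/∂P_{IronWorks} = 231 − 4P_{IronWorks} + P_{FlexHub} = 0 ⇒ P_{IronWorks} = 57.75 + 0.25P_{FlexHub}.
Similarly P_{FlexHub} = 59.25 + 0.25P_{IronWorks}.
Plugging P_{FlexHub} into IronWorks's best response: P_{IronWorks} = 57.75 + 0.25(59.25 + 0.25P_{IronWorks}) ⇒ 0.9375P_{IronWorks} = 72.5625, so P_{IronWorks} = 77.4.
Then P_{FlexHub} = 59.25 + 0.25·77.4 = 78.6.
q_{IronWorks} = 159 − 2·77.4 + 78.6 = 82.8.

82.8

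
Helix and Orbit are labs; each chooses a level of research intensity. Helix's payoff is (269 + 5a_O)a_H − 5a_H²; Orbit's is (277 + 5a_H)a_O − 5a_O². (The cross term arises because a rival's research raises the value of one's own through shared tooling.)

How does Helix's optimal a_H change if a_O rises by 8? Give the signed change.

Expanding Helix's payoff: 269a_H + 5a_Oa_H − 5a_H².
∂π/∂a_H = 269 + 5a_O − 10a_H = 0, so a_H = 26.9 + 0.5a_O.
The reaction-function slope is 0.5, so an 8-unit rise in a_O moves a_H by 0.5 × 8 = 4. Helix's best response rises — the actions are strategic complements.

4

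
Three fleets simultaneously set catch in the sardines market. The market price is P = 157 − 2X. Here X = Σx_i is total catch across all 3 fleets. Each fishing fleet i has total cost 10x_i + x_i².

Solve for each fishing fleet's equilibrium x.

14.7

A representative fishing fleet's profit is π_i = x_i(157 − 2X) − 10x_i − x_i², with X = x_i + Σ_{j≠i} x_j.
First-order condition: 147 − 6x_i − 2Σ_{j≠i} x_j = 0.
In a symmetric equilibrium every fishing fleet chooses the same x, so Σ_{j≠i} x_j = 2x. The condition becomes 147 − 10x = 0, giving x = 147/10 = 14.7.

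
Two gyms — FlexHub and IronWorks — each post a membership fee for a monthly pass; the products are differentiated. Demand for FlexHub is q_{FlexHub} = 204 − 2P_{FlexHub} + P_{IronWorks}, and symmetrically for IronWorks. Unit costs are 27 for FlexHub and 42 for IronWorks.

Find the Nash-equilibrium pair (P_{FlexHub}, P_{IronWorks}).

88, 94

FlexHub's profit: π = (P_{FlexHub} − 27)(204 − 2P_{FlexHub} + P_{IronWorks}).
∂π/∂P_{FlexHub} = 258 − 4P_{FlexHub} + P_{IronWorks} = 0 ⇒ P_{FlexHub} = 64.5 + 0.25P_{IronWorks}.
Similarly P_{IronWorks} = 72 + 0.25P_{FlexHub}.
Substituting the second reaction function into the first: P_{FlexHub} = 64.5 + 0.25(72 + 0.25P_{FlexHub}), which gives 0.9375P_{FlexHub} = 82.5 ⇒ P_{FlexHub} = 88.
Then P_{IronWorks} = 72 + 0.25·88 = 94.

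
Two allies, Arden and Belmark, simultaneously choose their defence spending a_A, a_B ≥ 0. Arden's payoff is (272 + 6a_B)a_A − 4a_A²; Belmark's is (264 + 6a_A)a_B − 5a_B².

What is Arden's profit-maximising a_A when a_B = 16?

Expanding Arden's payoff: 272a_A + 6a_Ba_A − 4a_A².
∂π/∂a_A = 272 + 6a_B − 8a_A = 0, so a_A = 34 + 0.75a_B.
At a_B = 16: a_A = 34 + 0.75·16 = 46.

46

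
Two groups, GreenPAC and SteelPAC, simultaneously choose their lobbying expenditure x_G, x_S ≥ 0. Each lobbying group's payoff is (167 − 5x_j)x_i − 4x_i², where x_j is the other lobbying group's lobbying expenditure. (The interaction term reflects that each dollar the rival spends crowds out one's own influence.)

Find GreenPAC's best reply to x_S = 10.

14.625

GreenPAC's payoff is (167 − 5x_S)x_G − 4x_G².
∂π/∂x_G = 167 − 5x_S − 8x_G = 0, so x_G = 20.875 − 0.625x_S.
At x_S = 10: x_G = 20.875 − 0.625·10 = 14.625.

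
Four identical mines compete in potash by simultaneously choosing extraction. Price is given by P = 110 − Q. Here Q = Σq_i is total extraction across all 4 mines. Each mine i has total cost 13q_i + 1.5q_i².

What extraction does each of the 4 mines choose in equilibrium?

12.125

A representative mine's profit is π_i = q_i(110 − Q) − 13q_i − 1.5q_i², with Q = q_i + Σ_{j≠i} q_j.
First-order condition: 97 − 5q_i − Σ_{j≠i} q_j = 0.
In a symmetric equilibrium every mine chooses the same q, so Σ_{j≠i} q_j = 3q. The condition becomes 97 − 8q = 0, giving q = 97/8 = 12.125.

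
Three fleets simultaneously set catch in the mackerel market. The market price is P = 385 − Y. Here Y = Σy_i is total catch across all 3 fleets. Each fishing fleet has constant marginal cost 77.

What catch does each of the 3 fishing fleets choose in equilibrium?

77

A representative fishing fleet's profit is π_i = y_i(385 − Y) − 77y_i, with Y = y_i + Σ_{j≠i} y_j.
First-order condition: 308 − 2y_i − Σ_{j≠i} y_j = 0.
Imposing symmetry (y_j = y for all j) turns Σ_{j≠i} y_j into 2y, so 308 = 4y and y = 77.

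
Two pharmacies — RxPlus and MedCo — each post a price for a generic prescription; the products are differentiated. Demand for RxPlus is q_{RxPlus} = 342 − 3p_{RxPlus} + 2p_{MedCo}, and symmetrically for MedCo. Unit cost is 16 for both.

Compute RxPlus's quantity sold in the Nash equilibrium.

244.5

RxPlus's profit: π = (p_{RxPlus} − 16)(342 − 3p_{RxPlus} + 2p_{MedCo}).
∂π/∂p_{RxPlus} = 390 − 6p_{RxPlus} + 2p_{MedCo} = 0 ⇒ p_{RxPlus} = 65 + (1/3)p_{MedCo}.
Setting p_{RxPlus} = p_{MedCo} in the reaction function: p_{RxPlus} = 65 + (1/3)p_{RxPlus}, so p_{RxPlus} = 65 / (2/3) = 97.5.
q_{RxPlus} = 342 − 3·97.5 + 2·97.5 = 244.5.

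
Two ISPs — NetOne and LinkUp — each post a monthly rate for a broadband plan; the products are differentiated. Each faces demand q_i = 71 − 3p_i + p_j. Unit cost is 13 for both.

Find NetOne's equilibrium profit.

243

NetOne's profit: π = (p_{NetOne} − 13)(71 − 3p_{NetOne} + p_{LinkUp}).
∂π/∂p_{NetOne} = 110 − 6p_{NetOne} + p_{LinkUp} = 0 ⇒ p_{NetOne} = 55/3 + (1/6)p_{LinkUp}.
The game is symmetric, so in equilibrium p_{LinkUp} = p_{NetOne}: the reaction function gives (5/6)p_{NetOne} = 55/3, hence p_{NetOne} = 22.
q_{NetOne} = 71 − 3·22 + 22 = 27.
Profit = (22 − 13)·27 = 243.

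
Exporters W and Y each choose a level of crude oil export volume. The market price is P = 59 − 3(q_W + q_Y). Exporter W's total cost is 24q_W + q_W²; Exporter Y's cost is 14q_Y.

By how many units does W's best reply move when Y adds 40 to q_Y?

-15

Exporter W's profit: π = q_W(59 − 3(q_W + q_Y)) − 24q_W − q_W².
∂π/∂q_W = 35 − 8q_W − 3q_Y = 0, so q_W = 4.375 − 0.375q_Y.
The reaction-function slope is −0.375, so a 40-unit rise in q_Y moves q_W by −0.375 × 40 = −15. W's best response falls — the actions are strategic substitutes.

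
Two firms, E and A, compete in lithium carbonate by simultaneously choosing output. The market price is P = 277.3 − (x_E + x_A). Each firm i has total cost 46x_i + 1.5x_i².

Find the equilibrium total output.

77.1

Firm E's profit: π = x_E(277.3 − (x_E + x_A)) − 46x_E − 1.5x_E².
∂π/∂x_E = 231.3 − 5x_E − x_A = 0, so x_E = 46.26 − 0.2x_A.
By symmetry x_A = x_E; substituting into the reaction function, 1.2x_E = 46.26 and x_E = 38.55.
Total output: 38.55 + 38.55 = 77.1.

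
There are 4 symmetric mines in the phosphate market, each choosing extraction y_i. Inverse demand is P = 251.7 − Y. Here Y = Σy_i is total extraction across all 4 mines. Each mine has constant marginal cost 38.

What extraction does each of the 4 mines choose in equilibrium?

A representative mine's profit is π_i = y_i(251.7 − Y) − 38y_i, with Y = y_i + Σ_{j≠i} y_j.
First-order condition: 213.7 − 2y_i − Σ_{j≠i} y_j = 0.
With identical mines, set every y_j = y: then 213.7 − 2y − 3y = 0, i.e. y = 213.7/5 = 42.74.

42.74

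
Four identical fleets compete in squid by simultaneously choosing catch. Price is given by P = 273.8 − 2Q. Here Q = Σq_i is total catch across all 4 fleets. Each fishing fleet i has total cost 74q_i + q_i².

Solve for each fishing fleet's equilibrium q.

A representative fishing fleet's profit is π_i = q_i(273.8 − 2Q) − 74q_i − q_i², with Q = q_i + Σ_{j≠i} q_j.
First-order condition: 199.8 − 6q_i − 2Σ_{j≠i} q_j = 0.
Imposing symmetry (q_j = q for all j) turns Σ_{j≠i} q_j into 3q, so 199.8 = 12q and q = 16.65.

16.65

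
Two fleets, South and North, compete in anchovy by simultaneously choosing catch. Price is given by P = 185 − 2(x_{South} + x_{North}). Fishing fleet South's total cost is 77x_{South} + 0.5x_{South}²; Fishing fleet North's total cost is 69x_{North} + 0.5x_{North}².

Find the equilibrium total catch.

32

Fishing fleet South's profit: π = x_{South}(185 − 2(x_{South} + x_{North})) − 77x_{South} − 0.5x_{South}².
∂π/∂x_{South} = 108 − 5x_{South} − 2x_{North} = 0, so x_{South} = 21.6 − 0.4x_{North}.
By the same steps for North: x_{North} = 23.2 − 0.4x_{South}.
Solving the two reaction functions simultaneously: (1 − (−0.4)(−0.4))x_{South} = 21.6 − 0.4·23.2, so 0.84x_{South} = 12.32 and x_{South} = 44/3.
Then x_{North} = 23.2 − 0.4·(44/3) = 52/3.
Total catch: 44/3 + 52/3 = 32.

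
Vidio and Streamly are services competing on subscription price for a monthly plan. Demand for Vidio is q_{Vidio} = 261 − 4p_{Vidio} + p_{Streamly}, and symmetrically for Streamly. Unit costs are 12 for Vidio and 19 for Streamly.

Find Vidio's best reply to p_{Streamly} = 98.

50.875

Vidio's profit: π = (p_{Vidio} − 12)(261 − 4p_{Vidio} + p_{Streamly}).
∂π/∂p_{Vidio} = 309 − 8p_{Vidio} + p_{Streamly} = 0 ⇒ p_{Vidio} = 38.625 + 0.125p_{Streamly}.
At p_{Streamly} = 98: p_{Vidio} = 38.625 + 0.125·98 = 50.875.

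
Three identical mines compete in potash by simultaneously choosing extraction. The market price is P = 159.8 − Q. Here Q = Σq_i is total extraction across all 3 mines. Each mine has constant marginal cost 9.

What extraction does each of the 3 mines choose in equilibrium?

37.7

A representative mine's profit is π_i = q_i(159.8 − Q) − 9q_i, with Q = q_i + Σ_{j≠i} q_j.
First-order condition: 150.8 − 2q_i − Σ_{j≠i} q_j = 0.
In a symmetric equilibrium every mine chooses the same q, so Σ_{j≠i} q_j = 2q. The condition becomes 150.8 − 4q = 0, giving q = 150.8/4 = 37.7.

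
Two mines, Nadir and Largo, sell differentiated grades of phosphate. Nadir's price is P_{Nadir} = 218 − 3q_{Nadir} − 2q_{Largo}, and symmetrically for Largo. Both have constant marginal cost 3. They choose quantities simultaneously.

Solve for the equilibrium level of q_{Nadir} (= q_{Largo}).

26.875

Mine Nadir's profit: π = q_{Nadir}(218 − 3q_{Nadir} − 2q_{Largo}) − 3q_{Nadir}.
∂π/∂q_{Nadir} = 215 − 6q_{Nadir} − 2q_{Largo} = 0 ⇒ q_{Nadir} = 215/6 − (1/3)q_{Largo}.
Setting q_{Nadir} = q_{Largo} in the reaction function: q_{Nadir} = 215/6 − (1/3)q_{Nadir}, so q_{Nadir} = (215/6) / (4/3) = 26.875.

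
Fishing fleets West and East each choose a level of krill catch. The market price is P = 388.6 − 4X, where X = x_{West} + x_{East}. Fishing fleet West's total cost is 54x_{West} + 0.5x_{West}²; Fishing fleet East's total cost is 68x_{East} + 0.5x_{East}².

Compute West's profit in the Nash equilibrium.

3184.02

Fishing fleet West's profit: π = x_{West}(388.6 − 4(x_{West} + x_{East})) − 54x_{West} − 0.5x_{West}².
∂π/∂x_{West} = 334.6 − 9x_{West} − 4x_{East} = 0, so x_{West} = 1673/45 − (4/9)x_{East}.
By the same steps for East: x_{East} = 1603/45 − (4/9)x_{West}.
Plugging x_{East} into West's best response: x_{West} = 1673/45 − (4/9)(1603/45 − (4/9)x_{West}) ⇒ (65/81)x_{West} = 1729/81, so x_{West} = 26.6.
Then x_{East} = 1603/45 − (4/9)·26.6 = 23.8.
Price P = 388.6 − 4·50.4 = 187.
West's profit: (187 − 54)·26.6 − 0.5(26.6)² = 3184.02.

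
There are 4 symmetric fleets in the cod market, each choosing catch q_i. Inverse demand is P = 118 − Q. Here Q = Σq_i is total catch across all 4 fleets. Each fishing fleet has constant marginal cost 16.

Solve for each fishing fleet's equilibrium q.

20.4

A representative fishing fleet's profit is π_i = q_i(118 − Q) − 16q_i, with Q = q_i + Σ_{j≠i} q_j.
First-order condition: 102 − 2q_i − Σ_{j≠i} q_j = 0.
With identical fishing fleets, set every q_j = q: then 102 − 2q − 3q = 0, i.e. q = 102/5 = 20.4.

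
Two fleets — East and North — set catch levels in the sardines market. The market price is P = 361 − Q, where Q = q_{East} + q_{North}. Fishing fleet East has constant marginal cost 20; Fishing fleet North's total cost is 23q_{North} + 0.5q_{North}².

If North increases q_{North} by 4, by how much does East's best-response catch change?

Fishing fleet East's profit: π = q_{East}(361 − (q_{East} + q_{North})) − 20q_{East}.
∂π/∂q_{East} = 341 − 2q_{East} − q_{North} = 0, so q_{East} = 170.5 − 0.5q_{North}.
The reaction-function slope is −0.5, so a 4-unit rise in q_{North} moves q_{East} by −0.5 × 4 = −2. East's best response falls — the actions are strategic substitutes.

-2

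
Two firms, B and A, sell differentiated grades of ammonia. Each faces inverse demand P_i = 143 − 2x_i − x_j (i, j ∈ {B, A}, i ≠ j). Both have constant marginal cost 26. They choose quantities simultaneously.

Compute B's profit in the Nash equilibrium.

Firm B's profit: π = x_B(143 − 2x_B − x_A) − 26x_B.
∂π/∂x_B = 117 − 4x_B − x_A = 0 ⇒ x_B = 29.25 − 0.25x_A.
Setting x_B = x_A in the reaction function: x_B = 29.25 − 0.25x_B, so x_B = 29.25 / 1.25 = 23.4.
P_B = 143 − 2·23.4 − 23.4 = 72.8.
Profit = (72.8 − 26)·23.4 = 1095.12.

1095.12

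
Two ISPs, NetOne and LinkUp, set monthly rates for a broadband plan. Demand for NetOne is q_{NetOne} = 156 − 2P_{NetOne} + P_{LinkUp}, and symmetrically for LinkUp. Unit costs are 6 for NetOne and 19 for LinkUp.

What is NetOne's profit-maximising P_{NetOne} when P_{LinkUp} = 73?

NetOne's profit: π = (P_{NetOne} − 6)(156 − 2P_{NetOne} + P_{LinkUp}).
∂π/∂P_{NetOne} = 168 − 4P_{NetOne} + P_{LinkUp} = 0 ⇒ P_{NetOne} = 42 + 0.25P_{LinkUp}.
At P_{LinkUp} = 73: P_{NetOne} = 42 + 0.25·73 = 60.25.

60.25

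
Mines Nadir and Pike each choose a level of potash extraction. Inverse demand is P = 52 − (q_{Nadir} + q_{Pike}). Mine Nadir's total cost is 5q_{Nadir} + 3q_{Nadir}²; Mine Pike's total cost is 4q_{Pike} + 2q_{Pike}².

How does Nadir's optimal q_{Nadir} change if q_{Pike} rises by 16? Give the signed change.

-2

Mine Nadir's profit: π = q_{Nadir}(52 − (q_{Nadir} + q_{Pike})) − 5q_{Nadir} − 3q_{Nadir}².
∂π/∂q_{Nadir} = 47 − 8q_{Nadir} − q_{Pike} = 0, so q_{Nadir} = 5.875 − 0.125q_{Pike}.
The reaction-function slope is −0.125, so a 16-unit rise in q_{Pike} moves q_{Nadir} by −0.125 × 16 = −2. Nadir's best response falls — the actions are strategic substitutes.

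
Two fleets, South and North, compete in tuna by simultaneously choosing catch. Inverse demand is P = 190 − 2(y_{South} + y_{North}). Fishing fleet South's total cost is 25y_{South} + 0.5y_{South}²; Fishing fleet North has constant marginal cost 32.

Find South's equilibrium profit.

Fishing fleet South's profit: π = y_{South}(190 − 2(y_{South} + y_{North})) − 25y_{South} − 0.5y_{South}².
∂π/∂y_{South} = 165 − 5y_{South} − 2y_{North} = 0, so y_{South} = 33 − 0.4y_{North}.
For North: ∂π/∂y_{North} = 158 − 4y_{North} − 2y_{South} = 0 ⇒ y_{North} = 39.5 − 0.5y_{South}.
Solving the two reaction functions simultaneously: (1 − (−0.4)(−0.5))y_{South} = 33 − 0.4·39.5, so 0.8y_{South} = 17.2 and y_{South} = 21.5.
Then y_{North} = 39.5 − 0.5·21.5 = 28.75.
Price P = 190 − 2·50.25 = 89.5.
South's profit: (89.5 − 25)·21.5 − 0.5(21.5)² = 1155.625.

1155.625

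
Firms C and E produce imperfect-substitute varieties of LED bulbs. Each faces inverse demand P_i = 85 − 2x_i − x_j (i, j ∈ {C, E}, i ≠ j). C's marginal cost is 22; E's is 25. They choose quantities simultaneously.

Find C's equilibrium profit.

327.68

Firm C's profit: π = x_C(85 − 2x_C − x_E) − 22x_C.
∂π/∂x_C = 63 − 4x_C − x_E = 0 ⇒ x_C = 15.75 − 0.25x_E.
Similarly x_E = 15 − 0.25x_C.
Plugging x_E into C's best response: x_C = 15.75 − 0.25(15 − 0.25x_C) ⇒ 0.9375x_C = 12, so x_C = 12.8.
Then x_E = 15 − 0.25·12.8 = 11.8.
P_C = 85 − 2·12.8 − 11.8 = 47.6.
Profit = (47.6 − 22)·12.8 = 327.68.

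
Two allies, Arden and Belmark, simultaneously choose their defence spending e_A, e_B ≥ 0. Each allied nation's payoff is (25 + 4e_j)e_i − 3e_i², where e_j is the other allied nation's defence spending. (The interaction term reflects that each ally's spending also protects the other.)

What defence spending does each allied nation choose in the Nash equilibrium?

Arden's payoff is (25 + 4e_B)e_A − 3e_A².
∂π/∂e_A = 25 + 4e_B − 6e_A = 0, so e_A = 25/6 + (2/3)e_B.
Setting e_A = e_B in the reaction function: e_A = 25/6 + (2/3)e_A, so e_A = (25/6) / (1/3) = 12.5.

12.5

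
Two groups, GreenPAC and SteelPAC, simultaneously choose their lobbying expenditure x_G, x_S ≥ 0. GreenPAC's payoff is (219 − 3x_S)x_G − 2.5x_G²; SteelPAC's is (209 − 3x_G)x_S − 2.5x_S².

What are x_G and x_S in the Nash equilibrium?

29.25, 24.25

Expanding GreenPAC's payoff: 219x_G − 3x_Sx_G − 2.5x_G².
∂π/∂x_G = 219 − 3x_S − 5x_G = 0, so x_G = 43.8 − 0.6x_S.
Likewise for SteelPAC: x_S = 41.8 − 0.6x_G.
Solving the two reaction functions simultaneously: (1 − (−0.6)(−0.6))x_G = 43.8 − 0.6·41.8, so 0.64x_G = 18.72 and x_G = 29.25.
Then x_S = 41.8 − 0.6·29.25 = 24.25.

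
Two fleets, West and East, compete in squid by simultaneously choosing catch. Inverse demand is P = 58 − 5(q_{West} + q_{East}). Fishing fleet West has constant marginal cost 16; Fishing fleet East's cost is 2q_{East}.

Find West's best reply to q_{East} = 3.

Fishing fleet West's profit: π = q_{West}(58 − 5(q_{West} + q_{East})) − 16q_{West}.
∂π/∂q_{West} = 42 − 10q_{West} − 5q_{East} = 0, so q_{West} = 4.2 − 0.5q_{East}.
At q_{East} = 3: q_{West} = 4.2 − 0.5·3 = 2.7.

2.7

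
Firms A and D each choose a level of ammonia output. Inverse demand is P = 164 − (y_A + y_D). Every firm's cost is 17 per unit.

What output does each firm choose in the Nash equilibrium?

49

Firm A's profit: π = y_A(164 − (y_A + y_D)) − 17y_A.
∂π/∂y_A = 147 − 2y_A − y_D = 0, so y_A = 73.5 − 0.5y_D.
By symmetry y_D = y_A; substituting into the reaction function, 1.5y_A = 73.5 and y_A = 49.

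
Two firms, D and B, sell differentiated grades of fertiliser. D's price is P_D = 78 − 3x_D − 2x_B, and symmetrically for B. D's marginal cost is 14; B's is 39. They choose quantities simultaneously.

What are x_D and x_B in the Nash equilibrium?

9.5625, 3.3125

Firm D's profit: π = x_D(78 − 3x_D − 2x_B) − 14x_D.
∂π/∂x_D = 64 − 6x_D − 2x_B = 0 ⇒ x_D = 32/3 − (1/3)x_B.
Similarly x_B = 6.5 − (1/3)x_D.
Plugging x_B into D's best response: x_D = 32/3 − (1/3)(6.5 − (1/3)x_D) ⇒ (8/9)x_D = 8.5, so x_D = 9.5625.
Then x_B = 6.5 − (1/3)·9.5625 = 3.3125.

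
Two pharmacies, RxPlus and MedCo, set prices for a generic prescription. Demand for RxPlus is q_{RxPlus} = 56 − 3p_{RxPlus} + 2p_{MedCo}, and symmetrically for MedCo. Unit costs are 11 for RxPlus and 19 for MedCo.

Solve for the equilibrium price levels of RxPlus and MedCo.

23.75, 26.75

RxPlus's profit: π = (p_{RxPlus} − 11)(56 − 3p_{RxPlus} + 2p_{MedCo}).
∂π/∂p_{RxPlus} = 89 − 6p_{RxPlus} + 2p_{MedCo} = 0 ⇒ p_{RxPlus} = 89/6 + (1/3)p_{MedCo}.
Similarly p_{MedCo} = 113/6 + (1/3)p_{RxPlus}.
Solving the two reaction functions simultaneously: (1 − (1/3)(1/3))p_{RxPlus} = 89/6 + (1/3)·(113/6), so (8/9)p_{RxPlus} = 190/9 and p_{RxPlus} = 23.75.
Then p_{MedCo} = 113/6 + (1/3)·23.75 = 26.75.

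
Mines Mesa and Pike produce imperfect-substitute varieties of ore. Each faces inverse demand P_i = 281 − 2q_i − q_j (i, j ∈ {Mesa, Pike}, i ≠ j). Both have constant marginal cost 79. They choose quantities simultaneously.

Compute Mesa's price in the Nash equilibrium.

Mine Mesa's profit: π = q_{Mesa}(281 − 2q_{Mesa} − q_{Pike}) − 79q_{Mesa}.
∂π/∂q_{Mesa} = 202 − 4q_{Mesa} − q_{Pike} = 0 ⇒ q_{Mesa} = 50.5 − 0.25q_{Pike}.
Setting q_{Mesa} = q_{Pike} in the reaction function: q_{Mesa} = 50.5 − 0.25q_{Mesa}, so q_{Mesa} = 50.5 / 1.25 = 40.4.
P_{Mesa} = 281 − 2·40.4 − 40.4 = 159.8.

159.8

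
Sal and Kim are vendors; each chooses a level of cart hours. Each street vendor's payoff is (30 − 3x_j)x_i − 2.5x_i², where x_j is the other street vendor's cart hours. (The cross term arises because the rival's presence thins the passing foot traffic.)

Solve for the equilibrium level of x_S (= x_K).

Sal's payoff is (30 − 3x_K)x_S − 2.5x_S².
∂π/∂x_S = 30 − 3x_K − 5x_S = 0, so x_S = 6 − 0.6x_K.
Setting x_S = x_K in the reaction function: x_S = 6 − 0.6x_S, so x_S = 6 / 1.6 = 3.75.

3.75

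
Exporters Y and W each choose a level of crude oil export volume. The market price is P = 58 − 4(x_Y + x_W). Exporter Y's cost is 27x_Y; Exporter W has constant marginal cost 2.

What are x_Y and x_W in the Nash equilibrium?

Exporter Y's profit: π = x_Y(58 − 4(x_Y + x_W)) − 27x_Y.
∂π/∂x_Y = 31 − 8x_Y − 4x_W = 0, so x_Y = 3.875 − 0.5x_W.
By the same steps for W: x_W = 7 − 0.5x_Y.
Solving the two reaction functions simultaneously: (1 − (−0.5)(−0.5))x_Y = 3.875 − 0.5·7, so 0.75x_Y = 0.375 and x_Y = 0.5.
Then x_W = 7 − 0.5·0.5 = 6.75.

0.5, 6.75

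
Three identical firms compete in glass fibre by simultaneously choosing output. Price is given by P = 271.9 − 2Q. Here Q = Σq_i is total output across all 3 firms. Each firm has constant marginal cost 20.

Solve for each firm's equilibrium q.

A representative firm's profit is π_i = q_i(271.9 − 2Q) − 20q_i, with Q = q_i + Σ_{j≠i} q_j.
First-order condition: 251.9 − 4q_i − 2Σ_{j≠i} q_j = 0.
With identical firms, set every q_j = q: then 251.9 − 4q − 4q = 0, i.e. q = 251.9/8 = 31.4875.

31.4875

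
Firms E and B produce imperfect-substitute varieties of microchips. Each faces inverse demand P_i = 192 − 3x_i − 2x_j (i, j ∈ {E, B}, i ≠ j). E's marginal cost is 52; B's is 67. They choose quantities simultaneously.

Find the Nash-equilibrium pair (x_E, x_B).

Firm E's profit: π = x_E(192 − 3x_E − 2x_B) − 52x_E.
∂π/∂x_E = 140 − 6x_E − 2x_B = 0 ⇒ x_E = 70/3 − (1/3)x_B.
Similarly x_B = 125/6 − (1/3)x_E.
Substituting the second reaction function into the first: x_E = 70/3 − (1/3)(125/6 − (1/3)x_E), which gives (8/9)x_E = 295/18 ⇒ x_E = 18.4375.
Then x_B = 125/6 − (1/3)·18.4375 = 14.6875.

18.4375, 14.6875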